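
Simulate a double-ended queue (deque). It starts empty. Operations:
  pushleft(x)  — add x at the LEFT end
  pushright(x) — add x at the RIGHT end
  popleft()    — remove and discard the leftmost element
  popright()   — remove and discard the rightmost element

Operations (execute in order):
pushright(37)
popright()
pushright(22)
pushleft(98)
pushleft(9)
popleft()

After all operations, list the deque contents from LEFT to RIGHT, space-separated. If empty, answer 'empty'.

Answer: 98 22

Derivation:
pushright(37): [37]
popright(): []
pushright(22): [22]
pushleft(98): [98, 22]
pushleft(9): [9, 98, 22]
popleft(): [98, 22]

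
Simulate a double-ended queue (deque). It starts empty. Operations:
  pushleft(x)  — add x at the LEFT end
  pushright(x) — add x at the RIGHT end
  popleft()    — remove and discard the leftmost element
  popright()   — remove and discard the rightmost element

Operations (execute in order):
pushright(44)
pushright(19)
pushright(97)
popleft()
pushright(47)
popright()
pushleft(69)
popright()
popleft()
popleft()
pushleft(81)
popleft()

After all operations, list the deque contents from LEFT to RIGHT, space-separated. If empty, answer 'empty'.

pushright(44): [44]
pushright(19): [44, 19]
pushright(97): [44, 19, 97]
popleft(): [19, 97]
pushright(47): [19, 97, 47]
popright(): [19, 97]
pushleft(69): [69, 19, 97]
popright(): [69, 19]
popleft(): [19]
popleft(): []
pushleft(81): [81]
popleft(): []

Answer: empty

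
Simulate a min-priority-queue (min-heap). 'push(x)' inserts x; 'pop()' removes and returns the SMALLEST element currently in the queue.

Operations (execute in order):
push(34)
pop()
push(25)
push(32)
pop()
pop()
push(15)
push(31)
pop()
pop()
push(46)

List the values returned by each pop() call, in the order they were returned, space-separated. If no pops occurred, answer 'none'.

push(34): heap contents = [34]
pop() → 34: heap contents = []
push(25): heap contents = [25]
push(32): heap contents = [25, 32]
pop() → 25: heap contents = [32]
pop() → 32: heap contents = []
push(15): heap contents = [15]
push(31): heap contents = [15, 31]
pop() → 15: heap contents = [31]
pop() → 31: heap contents = []
push(46): heap contents = [46]

Answer: 34 25 32 15 31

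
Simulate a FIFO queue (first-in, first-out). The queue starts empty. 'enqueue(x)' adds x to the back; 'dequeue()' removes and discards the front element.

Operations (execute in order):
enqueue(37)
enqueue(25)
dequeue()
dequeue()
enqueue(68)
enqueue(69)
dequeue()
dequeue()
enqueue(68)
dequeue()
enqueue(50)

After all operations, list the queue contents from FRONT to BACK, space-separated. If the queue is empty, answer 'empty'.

Answer: 50

Derivation:
enqueue(37): [37]
enqueue(25): [37, 25]
dequeue(): [25]
dequeue(): []
enqueue(68): [68]
enqueue(69): [68, 69]
dequeue(): [69]
dequeue(): []
enqueue(68): [68]
dequeue(): []
enqueue(50): [50]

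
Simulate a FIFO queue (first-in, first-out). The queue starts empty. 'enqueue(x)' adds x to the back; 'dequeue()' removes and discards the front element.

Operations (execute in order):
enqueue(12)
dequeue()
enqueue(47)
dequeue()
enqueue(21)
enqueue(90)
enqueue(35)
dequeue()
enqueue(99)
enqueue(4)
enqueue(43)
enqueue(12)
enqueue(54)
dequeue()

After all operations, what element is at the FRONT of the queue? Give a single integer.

enqueue(12): queue = [12]
dequeue(): queue = []
enqueue(47): queue = [47]
dequeue(): queue = []
enqueue(21): queue = [21]
enqueue(90): queue = [21, 90]
enqueue(35): queue = [21, 90, 35]
dequeue(): queue = [90, 35]
enqueue(99): queue = [90, 35, 99]
enqueue(4): queue = [90, 35, 99, 4]
enqueue(43): queue = [90, 35, 99, 4, 43]
enqueue(12): queue = [90, 35, 99, 4, 43, 12]
enqueue(54): queue = [90, 35, 99, 4, 43, 12, 54]
dequeue(): queue = [35, 99, 4, 43, 12, 54]

Answer: 35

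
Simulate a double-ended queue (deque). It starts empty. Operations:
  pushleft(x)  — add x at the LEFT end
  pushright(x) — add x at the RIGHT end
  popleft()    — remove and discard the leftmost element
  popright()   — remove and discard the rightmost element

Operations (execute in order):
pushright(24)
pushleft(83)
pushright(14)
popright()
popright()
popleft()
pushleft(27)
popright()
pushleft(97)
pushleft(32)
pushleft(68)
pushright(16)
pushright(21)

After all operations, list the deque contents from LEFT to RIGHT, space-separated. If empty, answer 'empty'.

Answer: 68 32 97 16 21

Derivation:
pushright(24): [24]
pushleft(83): [83, 24]
pushright(14): [83, 24, 14]
popright(): [83, 24]
popright(): [83]
popleft(): []
pushleft(27): [27]
popright(): []
pushleft(97): [97]
pushleft(32): [32, 97]
pushleft(68): [68, 32, 97]
pushright(16): [68, 32, 97, 16]
pushright(21): [68, 32, 97, 16, 21]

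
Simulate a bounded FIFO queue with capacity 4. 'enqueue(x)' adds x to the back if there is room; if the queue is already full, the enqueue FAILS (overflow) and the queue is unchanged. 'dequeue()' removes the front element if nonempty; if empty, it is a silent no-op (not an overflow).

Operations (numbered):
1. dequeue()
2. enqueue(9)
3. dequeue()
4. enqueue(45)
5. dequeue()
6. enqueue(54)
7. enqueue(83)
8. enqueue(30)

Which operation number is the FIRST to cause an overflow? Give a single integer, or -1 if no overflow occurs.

1. dequeue(): empty, no-op, size=0
2. enqueue(9): size=1
3. dequeue(): size=0
4. enqueue(45): size=1
5. dequeue(): size=0
6. enqueue(54): size=1
7. enqueue(83): size=2
8. enqueue(30): size=3

Answer: -1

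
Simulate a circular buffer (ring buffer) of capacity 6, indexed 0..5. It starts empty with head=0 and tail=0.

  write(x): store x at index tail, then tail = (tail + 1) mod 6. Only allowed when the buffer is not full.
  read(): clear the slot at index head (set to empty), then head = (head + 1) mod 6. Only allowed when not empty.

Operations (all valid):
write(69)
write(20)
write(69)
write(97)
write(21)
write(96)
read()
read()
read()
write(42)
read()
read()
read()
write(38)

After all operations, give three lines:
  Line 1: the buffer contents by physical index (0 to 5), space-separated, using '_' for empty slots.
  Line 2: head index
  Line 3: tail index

Answer: 42 38 _ _ _ _
0
2

Derivation:
write(69): buf=[69 _ _ _ _ _], head=0, tail=1, size=1
write(20): buf=[69 20 _ _ _ _], head=0, tail=2, size=2
write(69): buf=[69 20 69 _ _ _], head=0, tail=3, size=3
write(97): buf=[69 20 69 97 _ _], head=0, tail=4, size=4
write(21): buf=[69 20 69 97 21 _], head=0, tail=5, size=5
write(96): buf=[69 20 69 97 21 96], head=0, tail=0, size=6
read(): buf=[_ 20 69 97 21 96], head=1, tail=0, size=5
read(): buf=[_ _ 69 97 21 96], head=2, tail=0, size=4
read(): buf=[_ _ _ 97 21 96], head=3, tail=0, size=3
write(42): buf=[42 _ _ 97 21 96], head=3, tail=1, size=4
read(): buf=[42 _ _ _ 21 96], head=4, tail=1, size=3
read(): buf=[42 _ _ _ _ 96], head=5, tail=1, size=2
read(): buf=[42 _ _ _ _ _], head=0, tail=1, size=1
write(38): buf=[42 38 _ _ _ _], head=0, tail=2, size=2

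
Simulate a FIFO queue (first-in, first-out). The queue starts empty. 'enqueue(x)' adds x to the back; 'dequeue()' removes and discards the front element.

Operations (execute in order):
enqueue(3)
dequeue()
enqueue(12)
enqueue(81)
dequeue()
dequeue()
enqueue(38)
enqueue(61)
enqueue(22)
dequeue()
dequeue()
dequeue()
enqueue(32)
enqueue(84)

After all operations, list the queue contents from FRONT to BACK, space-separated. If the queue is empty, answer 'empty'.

enqueue(3): [3]
dequeue(): []
enqueue(12): [12]
enqueue(81): [12, 81]
dequeue(): [81]
dequeue(): []
enqueue(38): [38]
enqueue(61): [38, 61]
enqueue(22): [38, 61, 22]
dequeue(): [61, 22]
dequeue(): [22]
dequeue(): []
enqueue(32): [32]
enqueue(84): [32, 84]

Answer: 32 84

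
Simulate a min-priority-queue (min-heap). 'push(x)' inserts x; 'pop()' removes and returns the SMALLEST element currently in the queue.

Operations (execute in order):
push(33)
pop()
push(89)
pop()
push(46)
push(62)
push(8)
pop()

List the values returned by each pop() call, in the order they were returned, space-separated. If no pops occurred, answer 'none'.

Answer: 33 89 8

Derivation:
push(33): heap contents = [33]
pop() → 33: heap contents = []
push(89): heap contents = [89]
pop() → 89: heap contents = []
push(46): heap contents = [46]
push(62): heap contents = [46, 62]
push(8): heap contents = [8, 46, 62]
pop() → 8: heap contents = [46, 62]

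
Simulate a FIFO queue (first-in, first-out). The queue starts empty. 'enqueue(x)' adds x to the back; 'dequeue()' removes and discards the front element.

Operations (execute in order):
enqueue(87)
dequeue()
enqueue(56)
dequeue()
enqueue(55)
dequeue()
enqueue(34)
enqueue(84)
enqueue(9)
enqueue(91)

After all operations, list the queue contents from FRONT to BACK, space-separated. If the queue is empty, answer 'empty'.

enqueue(87): [87]
dequeue(): []
enqueue(56): [56]
dequeue(): []
enqueue(55): [55]
dequeue(): []
enqueue(34): [34]
enqueue(84): [34, 84]
enqueue(9): [34, 84, 9]
enqueue(91): [34, 84, 9, 91]

Answer: 34 84 9 91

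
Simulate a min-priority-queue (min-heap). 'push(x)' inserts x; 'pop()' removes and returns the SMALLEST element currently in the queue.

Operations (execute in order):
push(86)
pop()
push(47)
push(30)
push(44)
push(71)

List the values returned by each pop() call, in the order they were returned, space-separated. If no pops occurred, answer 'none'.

Answer: 86

Derivation:
push(86): heap contents = [86]
pop() → 86: heap contents = []
push(47): heap contents = [47]
push(30): heap contents = [30, 47]
push(44): heap contents = [30, 44, 47]
push(71): heap contents = [30, 44, 47, 71]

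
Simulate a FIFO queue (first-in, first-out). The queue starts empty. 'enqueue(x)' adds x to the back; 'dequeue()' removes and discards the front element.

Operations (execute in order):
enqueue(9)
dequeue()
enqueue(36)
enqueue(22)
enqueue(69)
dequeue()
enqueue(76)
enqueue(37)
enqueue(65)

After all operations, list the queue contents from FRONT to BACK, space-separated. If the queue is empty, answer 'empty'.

enqueue(9): [9]
dequeue(): []
enqueue(36): [36]
enqueue(22): [36, 22]
enqueue(69): [36, 22, 69]
dequeue(): [22, 69]
enqueue(76): [22, 69, 76]
enqueue(37): [22, 69, 76, 37]
enqueue(65): [22, 69, 76, 37, 65]

Answer: 22 69 76 37 65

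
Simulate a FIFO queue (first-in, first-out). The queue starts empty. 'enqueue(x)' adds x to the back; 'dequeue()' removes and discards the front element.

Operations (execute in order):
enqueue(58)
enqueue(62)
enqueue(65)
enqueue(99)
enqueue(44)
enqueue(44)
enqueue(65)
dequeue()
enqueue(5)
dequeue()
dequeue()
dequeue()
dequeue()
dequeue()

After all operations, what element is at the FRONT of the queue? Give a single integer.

Answer: 65

Derivation:
enqueue(58): queue = [58]
enqueue(62): queue = [58, 62]
enqueue(65): queue = [58, 62, 65]
enqueue(99): queue = [58, 62, 65, 99]
enqueue(44): queue = [58, 62, 65, 99, 44]
enqueue(44): queue = [58, 62, 65, 99, 44, 44]
enqueue(65): queue = [58, 62, 65, 99, 44, 44, 65]
dequeue(): queue = [62, 65, 99, 44, 44, 65]
enqueue(5): queue = [62, 65, 99, 44, 44, 65, 5]
dequeue(): queue = [65, 99, 44, 44, 65, 5]
dequeue(): queue = [99, 44, 44, 65, 5]
dequeue(): queue = [44, 44, 65, 5]
dequeue(): queue = [44, 65, 5]
dequeue(): queue = [65, 5]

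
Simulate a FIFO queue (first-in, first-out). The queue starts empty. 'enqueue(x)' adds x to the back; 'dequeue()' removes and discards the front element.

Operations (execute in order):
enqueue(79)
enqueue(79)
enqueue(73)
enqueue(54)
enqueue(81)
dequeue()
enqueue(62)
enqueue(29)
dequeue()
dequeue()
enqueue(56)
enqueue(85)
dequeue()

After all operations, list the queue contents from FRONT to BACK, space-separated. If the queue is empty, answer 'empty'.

enqueue(79): [79]
enqueue(79): [79, 79]
enqueue(73): [79, 79, 73]
enqueue(54): [79, 79, 73, 54]
enqueue(81): [79, 79, 73, 54, 81]
dequeue(): [79, 73, 54, 81]
enqueue(62): [79, 73, 54, 81, 62]
enqueue(29): [79, 73, 54, 81, 62, 29]
dequeue(): [73, 54, 81, 62, 29]
dequeue(): [54, 81, 62, 29]
enqueue(56): [54, 81, 62, 29, 56]
enqueue(85): [54, 81, 62, 29, 56, 85]
dequeue(): [81, 62, 29, 56, 85]

Answer: 81 62 29 56 85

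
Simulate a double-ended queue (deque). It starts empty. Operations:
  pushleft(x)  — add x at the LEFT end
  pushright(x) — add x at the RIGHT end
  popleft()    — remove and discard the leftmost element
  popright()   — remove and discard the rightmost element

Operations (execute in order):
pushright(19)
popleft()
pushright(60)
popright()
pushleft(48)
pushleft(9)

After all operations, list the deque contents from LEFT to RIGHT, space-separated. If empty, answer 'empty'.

pushright(19): [19]
popleft(): []
pushright(60): [60]
popright(): []
pushleft(48): [48]
pushleft(9): [9, 48]

Answer: 9 48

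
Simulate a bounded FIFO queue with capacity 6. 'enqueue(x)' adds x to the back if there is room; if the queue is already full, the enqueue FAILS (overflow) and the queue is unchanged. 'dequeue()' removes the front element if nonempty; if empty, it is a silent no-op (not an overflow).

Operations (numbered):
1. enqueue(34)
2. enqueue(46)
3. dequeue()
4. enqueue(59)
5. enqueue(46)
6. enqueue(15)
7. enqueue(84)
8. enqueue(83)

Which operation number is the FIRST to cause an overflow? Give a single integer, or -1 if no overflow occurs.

Answer: -1

Derivation:
1. enqueue(34): size=1
2. enqueue(46): size=2
3. dequeue(): size=1
4. enqueue(59): size=2
5. enqueue(46): size=3
6. enqueue(15): size=4
7. enqueue(84): size=5
8. enqueue(83): size=6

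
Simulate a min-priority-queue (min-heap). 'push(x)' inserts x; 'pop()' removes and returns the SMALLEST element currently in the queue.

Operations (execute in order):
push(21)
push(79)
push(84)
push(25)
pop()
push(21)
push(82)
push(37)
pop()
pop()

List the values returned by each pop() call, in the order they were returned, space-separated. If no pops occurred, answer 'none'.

push(21): heap contents = [21]
push(79): heap contents = [21, 79]
push(84): heap contents = [21, 79, 84]
push(25): heap contents = [21, 25, 79, 84]
pop() → 21: heap contents = [25, 79, 84]
push(21): heap contents = [21, 25, 79, 84]
push(82): heap contents = [21, 25, 79, 82, 84]
push(37): heap contents = [21, 25, 37, 79, 82, 84]
pop() → 21: heap contents = [25, 37, 79, 82, 84]
pop() → 25: heap contents = [37, 79, 82, 84]

Answer: 21 21 25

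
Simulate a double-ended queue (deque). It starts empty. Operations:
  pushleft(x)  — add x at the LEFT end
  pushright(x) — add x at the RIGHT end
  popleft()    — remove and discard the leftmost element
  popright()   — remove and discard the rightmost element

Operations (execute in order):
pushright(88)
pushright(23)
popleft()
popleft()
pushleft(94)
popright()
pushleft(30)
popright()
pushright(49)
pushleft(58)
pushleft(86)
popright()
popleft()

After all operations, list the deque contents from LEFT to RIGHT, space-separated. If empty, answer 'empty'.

pushright(88): [88]
pushright(23): [88, 23]
popleft(): [23]
popleft(): []
pushleft(94): [94]
popright(): []
pushleft(30): [30]
popright(): []
pushright(49): [49]
pushleft(58): [58, 49]
pushleft(86): [86, 58, 49]
popright(): [86, 58]
popleft(): [58]

Answer: 58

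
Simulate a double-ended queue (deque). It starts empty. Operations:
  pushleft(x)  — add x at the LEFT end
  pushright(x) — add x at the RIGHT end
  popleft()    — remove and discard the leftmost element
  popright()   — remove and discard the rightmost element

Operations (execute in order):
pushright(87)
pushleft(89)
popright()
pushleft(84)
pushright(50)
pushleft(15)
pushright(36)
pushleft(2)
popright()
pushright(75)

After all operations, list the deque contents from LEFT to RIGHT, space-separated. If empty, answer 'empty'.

pushright(87): [87]
pushleft(89): [89, 87]
popright(): [89]
pushleft(84): [84, 89]
pushright(50): [84, 89, 50]
pushleft(15): [15, 84, 89, 50]
pushright(36): [15, 84, 89, 50, 36]
pushleft(2): [2, 15, 84, 89, 50, 36]
popright(): [2, 15, 84, 89, 50]
pushright(75): [2, 15, 84, 89, 50, 75]

Answer: 2 15 84 89 50 75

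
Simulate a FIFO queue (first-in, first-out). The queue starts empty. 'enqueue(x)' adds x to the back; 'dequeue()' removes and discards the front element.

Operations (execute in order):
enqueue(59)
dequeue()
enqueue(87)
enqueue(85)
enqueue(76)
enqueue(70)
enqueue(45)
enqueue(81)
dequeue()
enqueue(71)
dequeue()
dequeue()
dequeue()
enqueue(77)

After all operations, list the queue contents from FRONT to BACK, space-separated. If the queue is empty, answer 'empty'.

Answer: 45 81 71 77

Derivation:
enqueue(59): [59]
dequeue(): []
enqueue(87): [87]
enqueue(85): [87, 85]
enqueue(76): [87, 85, 76]
enqueue(70): [87, 85, 76, 70]
enqueue(45): [87, 85, 76, 70, 45]
enqueue(81): [87, 85, 76, 70, 45, 81]
dequeue(): [85, 76, 70, 45, 81]
enqueue(71): [85, 76, 70, 45, 81, 71]
dequeue(): [76, 70, 45, 81, 71]
dequeue(): [70, 45, 81, 71]
dequeue(): [45, 81, 71]
enqueue(77): [45, 81, 71, 77]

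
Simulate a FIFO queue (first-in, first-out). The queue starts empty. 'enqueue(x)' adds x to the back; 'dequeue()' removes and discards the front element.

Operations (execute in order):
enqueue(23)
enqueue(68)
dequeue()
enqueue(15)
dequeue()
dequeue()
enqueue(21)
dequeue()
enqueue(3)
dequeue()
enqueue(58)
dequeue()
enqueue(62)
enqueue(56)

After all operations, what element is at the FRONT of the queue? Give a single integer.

enqueue(23): queue = [23]
enqueue(68): queue = [23, 68]
dequeue(): queue = [68]
enqueue(15): queue = [68, 15]
dequeue(): queue = [15]
dequeue(): queue = []
enqueue(21): queue = [21]
dequeue(): queue = []
enqueue(3): queue = [3]
dequeue(): queue = []
enqueue(58): queue = [58]
dequeue(): queue = []
enqueue(62): queue = [62]
enqueue(56): queue = [62, 56]

Answer: 62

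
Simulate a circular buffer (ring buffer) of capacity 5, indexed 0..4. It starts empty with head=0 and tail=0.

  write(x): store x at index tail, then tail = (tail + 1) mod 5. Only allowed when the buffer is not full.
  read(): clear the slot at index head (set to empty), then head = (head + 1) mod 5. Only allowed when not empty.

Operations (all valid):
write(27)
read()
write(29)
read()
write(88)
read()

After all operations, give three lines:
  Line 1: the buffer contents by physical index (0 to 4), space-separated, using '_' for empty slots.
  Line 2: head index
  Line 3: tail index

Answer: _ _ _ _ _
3
3

Derivation:
write(27): buf=[27 _ _ _ _], head=0, tail=1, size=1
read(): buf=[_ _ _ _ _], head=1, tail=1, size=0
write(29): buf=[_ 29 _ _ _], head=1, tail=2, size=1
read(): buf=[_ _ _ _ _], head=2, tail=2, size=0
write(88): buf=[_ _ 88 _ _], head=2, tail=3, size=1
read(): buf=[_ _ _ _ _], head=3, tail=3, size=0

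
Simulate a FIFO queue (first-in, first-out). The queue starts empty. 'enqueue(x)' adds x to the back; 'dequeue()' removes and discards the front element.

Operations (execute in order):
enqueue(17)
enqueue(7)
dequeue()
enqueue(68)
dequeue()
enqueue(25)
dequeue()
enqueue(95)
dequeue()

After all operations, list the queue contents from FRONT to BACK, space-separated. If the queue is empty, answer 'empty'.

Answer: 95

Derivation:
enqueue(17): [17]
enqueue(7): [17, 7]
dequeue(): [7]
enqueue(68): [7, 68]
dequeue(): [68]
enqueue(25): [68, 25]
dequeue(): [25]
enqueue(95): [25, 95]
dequeue(): [95]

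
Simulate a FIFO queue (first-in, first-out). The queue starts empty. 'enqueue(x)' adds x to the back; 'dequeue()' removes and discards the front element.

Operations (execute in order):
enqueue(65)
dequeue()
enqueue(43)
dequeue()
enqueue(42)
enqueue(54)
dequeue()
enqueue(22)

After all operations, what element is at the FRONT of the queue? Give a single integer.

Answer: 54

Derivation:
enqueue(65): queue = [65]
dequeue(): queue = []
enqueue(43): queue = [43]
dequeue(): queue = []
enqueue(42): queue = [42]
enqueue(54): queue = [42, 54]
dequeue(): queue = [54]
enqueue(22): queue = [54, 22]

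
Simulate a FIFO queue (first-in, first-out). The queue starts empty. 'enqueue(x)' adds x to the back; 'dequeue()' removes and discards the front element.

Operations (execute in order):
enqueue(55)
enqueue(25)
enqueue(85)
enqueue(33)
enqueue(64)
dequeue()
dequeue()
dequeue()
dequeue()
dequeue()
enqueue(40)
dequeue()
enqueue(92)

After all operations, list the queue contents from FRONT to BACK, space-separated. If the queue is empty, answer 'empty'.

enqueue(55): [55]
enqueue(25): [55, 25]
enqueue(85): [55, 25, 85]
enqueue(33): [55, 25, 85, 33]
enqueue(64): [55, 25, 85, 33, 64]
dequeue(): [25, 85, 33, 64]
dequeue(): [85, 33, 64]
dequeue(): [33, 64]
dequeue(): [64]
dequeue(): []
enqueue(40): [40]
dequeue(): []
enqueue(92): [92]

Answer: 92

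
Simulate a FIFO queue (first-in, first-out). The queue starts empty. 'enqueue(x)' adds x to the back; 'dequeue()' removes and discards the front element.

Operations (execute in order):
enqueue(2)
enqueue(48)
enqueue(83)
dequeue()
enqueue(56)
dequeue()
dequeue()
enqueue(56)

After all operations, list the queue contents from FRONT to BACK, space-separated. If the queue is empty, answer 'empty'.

enqueue(2): [2]
enqueue(48): [2, 48]
enqueue(83): [2, 48, 83]
dequeue(): [48, 83]
enqueue(56): [48, 83, 56]
dequeue(): [83, 56]
dequeue(): [56]
enqueue(56): [56, 56]

Answer: 56 56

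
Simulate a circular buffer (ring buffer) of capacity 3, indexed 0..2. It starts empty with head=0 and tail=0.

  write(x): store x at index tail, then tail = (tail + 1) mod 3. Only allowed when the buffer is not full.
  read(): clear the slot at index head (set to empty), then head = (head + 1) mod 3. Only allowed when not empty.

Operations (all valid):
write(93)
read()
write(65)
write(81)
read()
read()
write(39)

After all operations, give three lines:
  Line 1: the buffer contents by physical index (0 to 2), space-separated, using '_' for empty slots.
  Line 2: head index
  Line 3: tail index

Answer: 39 _ _
0
1

Derivation:
write(93): buf=[93 _ _], head=0, tail=1, size=1
read(): buf=[_ _ _], head=1, tail=1, size=0
write(65): buf=[_ 65 _], head=1, tail=2, size=1
write(81): buf=[_ 65 81], head=1, tail=0, size=2
read(): buf=[_ _ 81], head=2, tail=0, size=1
read(): buf=[_ _ _], head=0, tail=0, size=0
write(39): buf=[39 _ _], head=0, tail=1, size=1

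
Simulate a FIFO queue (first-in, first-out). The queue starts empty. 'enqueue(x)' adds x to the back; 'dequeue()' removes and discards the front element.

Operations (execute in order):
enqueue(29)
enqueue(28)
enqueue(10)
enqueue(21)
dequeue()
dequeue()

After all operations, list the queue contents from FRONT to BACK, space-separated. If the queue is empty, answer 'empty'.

enqueue(29): [29]
enqueue(28): [29, 28]
enqueue(10): [29, 28, 10]
enqueue(21): [29, 28, 10, 21]
dequeue(): [28, 10, 21]
dequeue(): [10, 21]

Answer: 10 21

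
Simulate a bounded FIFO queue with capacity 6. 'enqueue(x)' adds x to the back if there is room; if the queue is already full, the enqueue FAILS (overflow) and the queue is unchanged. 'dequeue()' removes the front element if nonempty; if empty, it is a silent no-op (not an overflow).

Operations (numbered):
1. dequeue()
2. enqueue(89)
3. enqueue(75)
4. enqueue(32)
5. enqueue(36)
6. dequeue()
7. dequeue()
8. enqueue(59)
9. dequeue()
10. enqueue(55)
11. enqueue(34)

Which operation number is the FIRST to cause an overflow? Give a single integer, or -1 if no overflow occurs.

1. dequeue(): empty, no-op, size=0
2. enqueue(89): size=1
3. enqueue(75): size=2
4. enqueue(32): size=3
5. enqueue(36): size=4
6. dequeue(): size=3
7. dequeue(): size=2
8. enqueue(59): size=3
9. dequeue(): size=2
10. enqueue(55): size=3
11. enqueue(34): size=4

Answer: -1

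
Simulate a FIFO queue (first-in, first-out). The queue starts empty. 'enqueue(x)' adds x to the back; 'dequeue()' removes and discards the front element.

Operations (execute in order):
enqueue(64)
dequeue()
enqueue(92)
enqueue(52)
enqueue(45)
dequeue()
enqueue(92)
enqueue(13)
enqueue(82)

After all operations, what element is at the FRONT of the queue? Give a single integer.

enqueue(64): queue = [64]
dequeue(): queue = []
enqueue(92): queue = [92]
enqueue(52): queue = [92, 52]
enqueue(45): queue = [92, 52, 45]
dequeue(): queue = [52, 45]
enqueue(92): queue = [52, 45, 92]
enqueue(13): queue = [52, 45, 92, 13]
enqueue(82): queue = [52, 45, 92, 13, 82]

Answer: 52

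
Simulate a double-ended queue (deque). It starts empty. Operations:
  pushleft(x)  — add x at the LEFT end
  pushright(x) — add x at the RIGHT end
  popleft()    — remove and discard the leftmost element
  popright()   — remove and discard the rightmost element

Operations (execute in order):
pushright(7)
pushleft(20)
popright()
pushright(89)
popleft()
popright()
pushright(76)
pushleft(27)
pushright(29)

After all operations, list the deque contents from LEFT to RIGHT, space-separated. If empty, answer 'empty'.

pushright(7): [7]
pushleft(20): [20, 7]
popright(): [20]
pushright(89): [20, 89]
popleft(): [89]
popright(): []
pushright(76): [76]
pushleft(27): [27, 76]
pushright(29): [27, 76, 29]

Answer: 27 76 29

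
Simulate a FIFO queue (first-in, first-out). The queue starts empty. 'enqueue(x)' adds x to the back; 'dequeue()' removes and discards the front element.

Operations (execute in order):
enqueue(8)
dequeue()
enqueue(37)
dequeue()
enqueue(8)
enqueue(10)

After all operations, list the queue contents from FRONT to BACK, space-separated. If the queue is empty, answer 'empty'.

Answer: 8 10

Derivation:
enqueue(8): [8]
dequeue(): []
enqueue(37): [37]
dequeue(): []
enqueue(8): [8]
enqueue(10): [8, 10]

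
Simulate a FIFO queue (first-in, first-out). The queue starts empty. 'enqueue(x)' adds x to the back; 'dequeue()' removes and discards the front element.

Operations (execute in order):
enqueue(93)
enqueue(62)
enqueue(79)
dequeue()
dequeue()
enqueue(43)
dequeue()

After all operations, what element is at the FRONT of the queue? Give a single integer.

enqueue(93): queue = [93]
enqueue(62): queue = [93, 62]
enqueue(79): queue = [93, 62, 79]
dequeue(): queue = [62, 79]
dequeue(): queue = [79]
enqueue(43): queue = [79, 43]
dequeue(): queue = [43]

Answer: 43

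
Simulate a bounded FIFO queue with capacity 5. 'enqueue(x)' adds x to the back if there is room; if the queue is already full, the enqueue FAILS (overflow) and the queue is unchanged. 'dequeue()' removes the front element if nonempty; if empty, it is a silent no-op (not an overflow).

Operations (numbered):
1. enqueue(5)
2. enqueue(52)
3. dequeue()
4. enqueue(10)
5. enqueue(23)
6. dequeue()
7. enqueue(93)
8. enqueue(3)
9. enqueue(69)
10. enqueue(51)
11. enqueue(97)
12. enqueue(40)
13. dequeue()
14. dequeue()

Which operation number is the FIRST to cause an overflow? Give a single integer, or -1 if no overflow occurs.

Answer: 10

Derivation:
1. enqueue(5): size=1
2. enqueue(52): size=2
3. dequeue(): size=1
4. enqueue(10): size=2
5. enqueue(23): size=3
6. dequeue(): size=2
7. enqueue(93): size=3
8. enqueue(3): size=4
9. enqueue(69): size=5
10. enqueue(51): size=5=cap → OVERFLOW (fail)
11. enqueue(97): size=5=cap → OVERFLOW (fail)
12. enqueue(40): size=5=cap → OVERFLOW (fail)
13. dequeue(): size=4
14. dequeue(): size=3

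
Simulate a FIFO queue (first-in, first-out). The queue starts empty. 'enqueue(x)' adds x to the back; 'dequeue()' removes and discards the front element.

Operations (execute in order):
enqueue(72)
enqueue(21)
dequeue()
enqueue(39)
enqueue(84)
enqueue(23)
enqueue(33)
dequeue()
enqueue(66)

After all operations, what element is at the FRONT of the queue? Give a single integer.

Answer: 39

Derivation:
enqueue(72): queue = [72]
enqueue(21): queue = [72, 21]
dequeue(): queue = [21]
enqueue(39): queue = [21, 39]
enqueue(84): queue = [21, 39, 84]
enqueue(23): queue = [21, 39, 84, 23]
enqueue(33): queue = [21, 39, 84, 23, 33]
dequeue(): queue = [39, 84, 23, 33]
enqueue(66): queue = [39, 84, 23, 33, 66]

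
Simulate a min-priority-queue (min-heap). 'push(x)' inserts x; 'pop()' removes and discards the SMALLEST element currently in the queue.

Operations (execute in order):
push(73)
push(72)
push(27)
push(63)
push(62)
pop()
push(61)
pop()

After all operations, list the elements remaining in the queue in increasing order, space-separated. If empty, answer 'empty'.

push(73): heap contents = [73]
push(72): heap contents = [72, 73]
push(27): heap contents = [27, 72, 73]
push(63): heap contents = [27, 63, 72, 73]
push(62): heap contents = [27, 62, 63, 72, 73]
pop() → 27: heap contents = [62, 63, 72, 73]
push(61): heap contents = [61, 62, 63, 72, 73]
pop() → 61: heap contents = [62, 63, 72, 73]

Answer: 62 63 72 73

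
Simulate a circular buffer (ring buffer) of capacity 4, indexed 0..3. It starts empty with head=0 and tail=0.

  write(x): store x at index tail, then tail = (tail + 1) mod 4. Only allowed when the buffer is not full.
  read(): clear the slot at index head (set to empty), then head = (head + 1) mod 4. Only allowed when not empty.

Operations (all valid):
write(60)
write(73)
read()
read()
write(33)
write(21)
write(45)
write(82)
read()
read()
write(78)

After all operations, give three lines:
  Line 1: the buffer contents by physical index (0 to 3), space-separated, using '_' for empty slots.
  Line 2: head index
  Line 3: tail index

Answer: 45 82 78 _
0
3

Derivation:
write(60): buf=[60 _ _ _], head=0, tail=1, size=1
write(73): buf=[60 73 _ _], head=0, tail=2, size=2
read(): buf=[_ 73 _ _], head=1, tail=2, size=1
read(): buf=[_ _ _ _], head=2, tail=2, size=0
write(33): buf=[_ _ 33 _], head=2, tail=3, size=1
write(21): buf=[_ _ 33 21], head=2, tail=0, size=2
write(45): buf=[45 _ 33 21], head=2, tail=1, size=3
write(82): buf=[45 82 33 21], head=2, tail=2, size=4
read(): buf=[45 82 _ 21], head=3, tail=2, size=3
read(): buf=[45 82 _ _], head=0, tail=2, size=2
write(78): buf=[45 82 78 _], head=0, tail=3, size=3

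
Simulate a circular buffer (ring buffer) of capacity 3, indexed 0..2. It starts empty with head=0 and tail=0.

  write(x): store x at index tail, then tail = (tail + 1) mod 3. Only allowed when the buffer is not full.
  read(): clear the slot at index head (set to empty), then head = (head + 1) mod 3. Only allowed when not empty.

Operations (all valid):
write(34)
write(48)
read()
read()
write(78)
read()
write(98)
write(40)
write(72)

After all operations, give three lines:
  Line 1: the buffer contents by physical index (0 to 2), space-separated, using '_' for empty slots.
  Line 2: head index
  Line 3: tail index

write(34): buf=[34 _ _], head=0, tail=1, size=1
write(48): buf=[34 48 _], head=0, tail=2, size=2
read(): buf=[_ 48 _], head=1, tail=2, size=1
read(): buf=[_ _ _], head=2, tail=2, size=0
write(78): buf=[_ _ 78], head=2, tail=0, size=1
read(): buf=[_ _ _], head=0, tail=0, size=0
write(98): buf=[98 _ _], head=0, tail=1, size=1
write(40): buf=[98 40 _], head=0, tail=2, size=2
write(72): buf=[98 40 72], head=0, tail=0, size=3

Answer: 98 40 72
0
0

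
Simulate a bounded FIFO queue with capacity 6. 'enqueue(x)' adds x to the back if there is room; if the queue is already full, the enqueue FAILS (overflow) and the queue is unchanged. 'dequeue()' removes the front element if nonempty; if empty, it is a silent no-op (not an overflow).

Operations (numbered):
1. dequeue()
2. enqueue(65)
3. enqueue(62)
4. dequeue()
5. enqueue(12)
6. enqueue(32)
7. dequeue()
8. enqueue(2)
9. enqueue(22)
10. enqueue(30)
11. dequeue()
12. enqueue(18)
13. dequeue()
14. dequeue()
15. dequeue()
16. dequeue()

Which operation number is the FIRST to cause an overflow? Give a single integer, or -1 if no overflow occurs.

Answer: -1

Derivation:
1. dequeue(): empty, no-op, size=0
2. enqueue(65): size=1
3. enqueue(62): size=2
4. dequeue(): size=1
5. enqueue(12): size=2
6. enqueue(32): size=3
7. dequeue(): size=2
8. enqueue(2): size=3
9. enqueue(22): size=4
10. enqueue(30): size=5
11. dequeue(): size=4
12. enqueue(18): size=5
13. dequeue(): size=4
14. dequeue(): size=3
15. dequeue(): size=2
16. dequeue(): size=1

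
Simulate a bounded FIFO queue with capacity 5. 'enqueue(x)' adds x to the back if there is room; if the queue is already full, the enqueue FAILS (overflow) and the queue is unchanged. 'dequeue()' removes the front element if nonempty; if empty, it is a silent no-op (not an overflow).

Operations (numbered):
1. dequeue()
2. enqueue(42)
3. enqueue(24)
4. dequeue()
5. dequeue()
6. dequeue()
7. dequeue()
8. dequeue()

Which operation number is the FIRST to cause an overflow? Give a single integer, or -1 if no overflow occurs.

Answer: -1

Derivation:
1. dequeue(): empty, no-op, size=0
2. enqueue(42): size=1
3. enqueue(24): size=2
4. dequeue(): size=1
5. dequeue(): size=0
6. dequeue(): empty, no-op, size=0
7. dequeue(): empty, no-op, size=0
8. dequeue(): empty, no-op, size=0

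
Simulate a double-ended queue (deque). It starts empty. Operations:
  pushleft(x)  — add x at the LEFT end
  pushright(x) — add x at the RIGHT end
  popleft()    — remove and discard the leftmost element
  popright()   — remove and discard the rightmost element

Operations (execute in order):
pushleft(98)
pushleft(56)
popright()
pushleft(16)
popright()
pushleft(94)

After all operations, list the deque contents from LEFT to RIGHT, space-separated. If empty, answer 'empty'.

pushleft(98): [98]
pushleft(56): [56, 98]
popright(): [56]
pushleft(16): [16, 56]
popright(): [16]
pushleft(94): [94, 16]

Answer: 94 16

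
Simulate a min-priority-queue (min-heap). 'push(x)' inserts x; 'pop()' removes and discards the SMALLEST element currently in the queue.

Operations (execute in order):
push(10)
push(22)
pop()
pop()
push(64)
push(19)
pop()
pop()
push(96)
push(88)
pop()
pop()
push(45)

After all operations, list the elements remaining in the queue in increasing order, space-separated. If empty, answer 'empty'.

push(10): heap contents = [10]
push(22): heap contents = [10, 22]
pop() → 10: heap contents = [22]
pop() → 22: heap contents = []
push(64): heap contents = [64]
push(19): heap contents = [19, 64]
pop() → 19: heap contents = [64]
pop() → 64: heap contents = []
push(96): heap contents = [96]
push(88): heap contents = [88, 96]
pop() → 88: heap contents = [96]
pop() → 96: heap contents = []
push(45): heap contents = [45]

Answer: 45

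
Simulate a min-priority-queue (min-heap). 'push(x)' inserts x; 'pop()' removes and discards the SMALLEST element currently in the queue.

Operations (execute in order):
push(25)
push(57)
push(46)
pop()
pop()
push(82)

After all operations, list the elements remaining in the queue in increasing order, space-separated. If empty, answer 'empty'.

push(25): heap contents = [25]
push(57): heap contents = [25, 57]
push(46): heap contents = [25, 46, 57]
pop() → 25: heap contents = [46, 57]
pop() → 46: heap contents = [57]
push(82): heap contents = [57, 82]

Answer: 57 82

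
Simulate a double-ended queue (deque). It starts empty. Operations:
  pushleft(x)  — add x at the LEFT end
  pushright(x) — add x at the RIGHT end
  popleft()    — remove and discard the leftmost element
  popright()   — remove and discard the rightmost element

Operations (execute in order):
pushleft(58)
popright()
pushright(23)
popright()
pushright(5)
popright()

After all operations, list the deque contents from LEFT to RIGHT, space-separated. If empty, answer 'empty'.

Answer: empty

Derivation:
pushleft(58): [58]
popright(): []
pushright(23): [23]
popright(): []
pushright(5): [5]
popright(): []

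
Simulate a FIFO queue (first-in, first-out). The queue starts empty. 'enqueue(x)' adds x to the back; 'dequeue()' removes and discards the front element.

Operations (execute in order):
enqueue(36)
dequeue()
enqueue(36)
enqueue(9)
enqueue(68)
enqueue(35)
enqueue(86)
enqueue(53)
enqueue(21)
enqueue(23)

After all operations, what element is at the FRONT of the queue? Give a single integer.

enqueue(36): queue = [36]
dequeue(): queue = []
enqueue(36): queue = [36]
enqueue(9): queue = [36, 9]
enqueue(68): queue = [36, 9, 68]
enqueue(35): queue = [36, 9, 68, 35]
enqueue(86): queue = [36, 9, 68, 35, 86]
enqueue(53): queue = [36, 9, 68, 35, 86, 53]
enqueue(21): queue = [36, 9, 68, 35, 86, 53, 21]
enqueue(23): queue = [36, 9, 68, 35, 86, 53, 21, 23]

Answer: 36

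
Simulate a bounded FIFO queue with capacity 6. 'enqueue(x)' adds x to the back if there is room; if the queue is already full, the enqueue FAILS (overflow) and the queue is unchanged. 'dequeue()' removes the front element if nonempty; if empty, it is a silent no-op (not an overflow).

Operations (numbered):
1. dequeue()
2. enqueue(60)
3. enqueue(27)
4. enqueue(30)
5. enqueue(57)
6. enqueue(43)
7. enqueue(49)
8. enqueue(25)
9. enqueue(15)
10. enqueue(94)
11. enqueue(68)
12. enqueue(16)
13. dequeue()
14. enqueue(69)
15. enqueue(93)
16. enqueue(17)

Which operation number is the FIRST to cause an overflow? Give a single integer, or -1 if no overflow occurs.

1. dequeue(): empty, no-op, size=0
2. enqueue(60): size=1
3. enqueue(27): size=2
4. enqueue(30): size=3
5. enqueue(57): size=4
6. enqueue(43): size=5
7. enqueue(49): size=6
8. enqueue(25): size=6=cap → OVERFLOW (fail)
9. enqueue(15): size=6=cap → OVERFLOW (fail)
10. enqueue(94): size=6=cap → OVERFLOW (fail)
11. enqueue(68): size=6=cap → OVERFLOW (fail)
12. enqueue(16): size=6=cap → OVERFLOW (fail)
13. dequeue(): size=5
14. enqueue(69): size=6
15. enqueue(93): size=6=cap → OVERFLOW (fail)
16. enqueue(17): size=6=cap → OVERFLOW (fail)

Answer: 8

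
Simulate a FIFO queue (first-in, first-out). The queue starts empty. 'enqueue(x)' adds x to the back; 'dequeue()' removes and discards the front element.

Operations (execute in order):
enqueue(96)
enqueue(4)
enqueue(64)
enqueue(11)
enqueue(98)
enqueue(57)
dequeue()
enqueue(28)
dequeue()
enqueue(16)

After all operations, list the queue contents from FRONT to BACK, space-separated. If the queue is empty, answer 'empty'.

Answer: 64 11 98 57 28 16

Derivation:
enqueue(96): [96]
enqueue(4): [96, 4]
enqueue(64): [96, 4, 64]
enqueue(11): [96, 4, 64, 11]
enqueue(98): [96, 4, 64, 11, 98]
enqueue(57): [96, 4, 64, 11, 98, 57]
dequeue(): [4, 64, 11, 98, 57]
enqueue(28): [4, 64, 11, 98, 57, 28]
dequeue(): [64, 11, 98, 57, 28]
enqueue(16): [64, 11, 98, 57, 28, 16]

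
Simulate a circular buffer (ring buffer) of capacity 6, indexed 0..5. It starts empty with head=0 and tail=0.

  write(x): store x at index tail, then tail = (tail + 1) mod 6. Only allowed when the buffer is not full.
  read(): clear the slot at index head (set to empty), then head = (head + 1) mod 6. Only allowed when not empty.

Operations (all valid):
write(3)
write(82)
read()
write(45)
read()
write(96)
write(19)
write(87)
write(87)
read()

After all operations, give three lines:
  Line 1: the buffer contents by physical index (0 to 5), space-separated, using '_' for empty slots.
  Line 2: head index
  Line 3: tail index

Answer: 87 _ _ 96 19 87
3
1

Derivation:
write(3): buf=[3 _ _ _ _ _], head=0, tail=1, size=1
write(82): buf=[3 82 _ _ _ _], head=0, tail=2, size=2
read(): buf=[_ 82 _ _ _ _], head=1, tail=2, size=1
write(45): buf=[_ 82 45 _ _ _], head=1, tail=3, size=2
read(): buf=[_ _ 45 _ _ _], head=2, tail=3, size=1
write(96): buf=[_ _ 45 96 _ _], head=2, tail=4, size=2
write(19): buf=[_ _ 45 96 19 _], head=2, tail=5, size=3
write(87): buf=[_ _ 45 96 19 87], head=2, tail=0, size=4
write(87): buf=[87 _ 45 96 19 87], head=2, tail=1, size=5
read(): buf=[87 _ _ 96 19 87], head=3, tail=1, size=4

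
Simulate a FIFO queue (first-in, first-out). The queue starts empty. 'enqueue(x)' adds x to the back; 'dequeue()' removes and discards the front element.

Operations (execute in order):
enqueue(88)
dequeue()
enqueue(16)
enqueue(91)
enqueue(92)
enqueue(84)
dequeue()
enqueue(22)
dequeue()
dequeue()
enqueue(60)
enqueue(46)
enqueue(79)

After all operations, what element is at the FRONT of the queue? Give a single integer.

Answer: 84

Derivation:
enqueue(88): queue = [88]
dequeue(): queue = []
enqueue(16): queue = [16]
enqueue(91): queue = [16, 91]
enqueue(92): queue = [16, 91, 92]
enqueue(84): queue = [16, 91, 92, 84]
dequeue(): queue = [91, 92, 84]
enqueue(22): queue = [91, 92, 84, 22]
dequeue(): queue = [92, 84, 22]
dequeue(): queue = [84, 22]
enqueue(60): queue = [84, 22, 60]
enqueue(46): queue = [84, 22, 60, 46]
enqueue(79): queue = [84, 22, 60, 46, 79]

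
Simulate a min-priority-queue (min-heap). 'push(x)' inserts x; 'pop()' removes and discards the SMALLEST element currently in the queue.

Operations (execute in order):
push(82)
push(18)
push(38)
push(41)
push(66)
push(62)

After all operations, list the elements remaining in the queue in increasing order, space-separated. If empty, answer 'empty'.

push(82): heap contents = [82]
push(18): heap contents = [18, 82]
push(38): heap contents = [18, 38, 82]
push(41): heap contents = [18, 38, 41, 82]
push(66): heap contents = [18, 38, 41, 66, 82]
push(62): heap contents = [18, 38, 41, 62, 66, 82]

Answer: 18 38 41 62 66 82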